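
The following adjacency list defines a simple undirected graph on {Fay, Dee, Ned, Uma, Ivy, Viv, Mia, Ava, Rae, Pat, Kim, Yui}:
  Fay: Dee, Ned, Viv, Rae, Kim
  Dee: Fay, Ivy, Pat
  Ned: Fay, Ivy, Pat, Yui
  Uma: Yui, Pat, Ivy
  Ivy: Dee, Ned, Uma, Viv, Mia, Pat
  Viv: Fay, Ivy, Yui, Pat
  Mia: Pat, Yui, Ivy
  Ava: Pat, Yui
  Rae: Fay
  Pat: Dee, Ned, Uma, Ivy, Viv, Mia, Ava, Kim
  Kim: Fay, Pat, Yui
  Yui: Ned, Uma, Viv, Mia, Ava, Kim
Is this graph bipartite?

Pat-Ivy-Mia-Pat is an odd cycle (length 3), and a bipartite graph can contain only even cycles.

No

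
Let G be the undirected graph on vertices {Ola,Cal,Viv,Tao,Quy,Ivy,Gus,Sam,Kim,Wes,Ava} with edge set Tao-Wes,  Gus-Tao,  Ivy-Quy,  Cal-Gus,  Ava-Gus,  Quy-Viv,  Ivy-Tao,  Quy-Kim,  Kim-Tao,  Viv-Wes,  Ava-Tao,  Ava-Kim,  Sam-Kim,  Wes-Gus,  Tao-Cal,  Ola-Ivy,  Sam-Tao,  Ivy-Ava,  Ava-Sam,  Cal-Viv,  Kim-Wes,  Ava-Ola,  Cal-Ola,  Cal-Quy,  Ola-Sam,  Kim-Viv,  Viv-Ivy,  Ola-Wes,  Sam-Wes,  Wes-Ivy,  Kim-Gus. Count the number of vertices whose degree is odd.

8

Degrees: Ola:5, Cal:5, Viv:5, Tao:7, Quy:4, Ivy:6, Gus:5, Sam:5, Kim:7, Wes:7, Ava:6
Odd-degree vertices: Ola, Cal, Viv, Tao, Gus, Sam, Kim, Wes.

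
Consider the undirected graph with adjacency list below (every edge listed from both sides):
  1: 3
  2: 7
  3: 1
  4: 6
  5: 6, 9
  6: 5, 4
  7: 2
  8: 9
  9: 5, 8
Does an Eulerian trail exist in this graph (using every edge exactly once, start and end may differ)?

Degrees: 1:1, 2:1, 3:1, 4:1, 5:2, 6:2, 7:1, 8:1, 9:2
Odd-degree vertices: 1, 2, 3, 4, 7, 8 (6 total).
An Eulerian trail requires 0 or 2 odd-degree vertices; here there are 6.

No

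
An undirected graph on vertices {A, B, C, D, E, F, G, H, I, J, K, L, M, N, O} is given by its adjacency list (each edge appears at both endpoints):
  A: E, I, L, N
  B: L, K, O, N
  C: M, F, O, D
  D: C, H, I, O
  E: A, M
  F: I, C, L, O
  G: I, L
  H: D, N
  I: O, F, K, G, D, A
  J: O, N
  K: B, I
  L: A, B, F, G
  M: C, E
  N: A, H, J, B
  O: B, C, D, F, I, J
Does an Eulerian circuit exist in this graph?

Yes

Degrees: A:4, B:4, C:4, D:4, E:2, F:4, G:2, H:2, I:6, J:2, K:2, L:4, M:2, N:4, O:6
Every vertex has even degree and the edges form a single connected piece, so an Eulerian circuit exists.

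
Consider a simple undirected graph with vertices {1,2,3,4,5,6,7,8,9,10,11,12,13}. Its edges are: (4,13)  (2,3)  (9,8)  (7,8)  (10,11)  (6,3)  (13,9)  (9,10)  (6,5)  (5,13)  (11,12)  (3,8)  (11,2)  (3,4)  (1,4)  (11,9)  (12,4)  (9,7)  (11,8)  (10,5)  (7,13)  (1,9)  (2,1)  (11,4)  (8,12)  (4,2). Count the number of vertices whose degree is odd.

Degrees: 1:3, 2:4, 3:4, 4:6, 5:3, 6:2, 7:3, 8:5, 9:6, 10:3, 11:6, 12:3, 13:4
Odd-degree vertices: 1, 5, 7, 8, 10, 12.

6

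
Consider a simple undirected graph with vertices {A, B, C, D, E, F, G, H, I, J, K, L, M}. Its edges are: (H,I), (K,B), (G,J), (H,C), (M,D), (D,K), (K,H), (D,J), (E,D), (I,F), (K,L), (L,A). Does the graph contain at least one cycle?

No

The graph has 13 vertices, 12 edges, and 1 connected component.
Since 12 = 13 - 1, the graph is a forest and contains no cycle.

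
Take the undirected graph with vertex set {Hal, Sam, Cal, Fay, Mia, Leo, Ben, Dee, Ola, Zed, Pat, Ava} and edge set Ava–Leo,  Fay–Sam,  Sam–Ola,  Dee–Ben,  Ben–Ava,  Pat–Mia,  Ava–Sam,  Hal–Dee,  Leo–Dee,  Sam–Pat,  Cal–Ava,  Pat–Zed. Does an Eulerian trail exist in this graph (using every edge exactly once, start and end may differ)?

Degrees: Hal:1, Sam:4, Cal:1, Fay:1, Mia:1, Leo:2, Ben:2, Dee:3, Ola:1, Zed:1, Pat:3, Ava:4
Odd-degree vertices: Hal, Cal, Fay, Mia, Dee, Ola, Zed, Pat (8 total).
With 8 odd-degree vertices (more than two), no single trail can use every edge.

No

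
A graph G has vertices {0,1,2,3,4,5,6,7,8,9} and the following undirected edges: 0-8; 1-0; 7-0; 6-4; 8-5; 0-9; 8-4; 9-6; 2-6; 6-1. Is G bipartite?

The cycle 6-4-8-0-9-6 has length 5, which is odd, so the graph is not bipartite.

No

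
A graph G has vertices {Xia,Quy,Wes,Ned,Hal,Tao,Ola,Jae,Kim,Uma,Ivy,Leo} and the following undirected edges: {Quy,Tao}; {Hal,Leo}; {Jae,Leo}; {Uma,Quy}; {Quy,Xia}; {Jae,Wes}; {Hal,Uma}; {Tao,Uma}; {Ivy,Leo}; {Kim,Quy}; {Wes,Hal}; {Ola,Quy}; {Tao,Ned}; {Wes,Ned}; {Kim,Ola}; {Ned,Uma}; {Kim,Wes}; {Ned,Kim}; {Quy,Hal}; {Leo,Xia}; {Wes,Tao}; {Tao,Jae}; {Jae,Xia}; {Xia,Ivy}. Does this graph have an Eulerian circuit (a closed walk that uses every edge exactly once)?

No

Degrees: Xia:4, Quy:6, Wes:5, Ned:4, Hal:4, Tao:5, Ola:2, Jae:4, Kim:4, Uma:4, Ivy:2, Leo:4
Vertices with odd degree: Wes, Tao. An Eulerian circuit requires all degrees even.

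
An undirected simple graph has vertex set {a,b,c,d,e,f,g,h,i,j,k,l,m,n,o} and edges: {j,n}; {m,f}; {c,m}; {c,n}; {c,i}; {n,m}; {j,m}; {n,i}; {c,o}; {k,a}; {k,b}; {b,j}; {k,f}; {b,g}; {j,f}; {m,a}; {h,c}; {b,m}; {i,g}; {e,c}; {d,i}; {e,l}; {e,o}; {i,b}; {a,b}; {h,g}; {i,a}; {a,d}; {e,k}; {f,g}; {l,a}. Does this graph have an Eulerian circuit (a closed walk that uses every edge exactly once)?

Yes

Degrees: a:6, b:6, c:6, d:2, e:4, f:4, g:4, h:2, i:6, j:4, k:4, l:2, m:6, n:4, o:2
Every vertex has even degree and the edges form a single connected piece, so an Eulerian circuit exists.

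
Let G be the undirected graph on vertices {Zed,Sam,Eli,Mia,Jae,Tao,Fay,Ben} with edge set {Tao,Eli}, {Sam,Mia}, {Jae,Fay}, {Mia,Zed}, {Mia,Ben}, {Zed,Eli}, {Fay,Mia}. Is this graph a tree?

The graph has 8 vertices and 7 edges.
Connected and |E| = |V| - 1, which characterizes a tree.

Yes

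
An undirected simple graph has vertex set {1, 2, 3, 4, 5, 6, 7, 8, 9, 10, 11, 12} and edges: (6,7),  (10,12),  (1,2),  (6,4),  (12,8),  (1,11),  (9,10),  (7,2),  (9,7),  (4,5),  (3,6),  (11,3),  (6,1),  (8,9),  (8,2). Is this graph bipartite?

Yes

Color {2, 5, 6, 9, 11, 12} black and {1, 3, 4, 7, 8, 10} white. No edge joins two same-colored vertices, so the graph is bipartite.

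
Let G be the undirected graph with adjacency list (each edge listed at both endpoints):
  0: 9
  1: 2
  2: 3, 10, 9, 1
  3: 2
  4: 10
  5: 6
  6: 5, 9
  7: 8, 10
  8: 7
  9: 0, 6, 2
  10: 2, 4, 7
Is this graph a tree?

Yes

|V| = 11, |E| = 10.
Connected and |E| = |V| - 1, which characterizes a tree.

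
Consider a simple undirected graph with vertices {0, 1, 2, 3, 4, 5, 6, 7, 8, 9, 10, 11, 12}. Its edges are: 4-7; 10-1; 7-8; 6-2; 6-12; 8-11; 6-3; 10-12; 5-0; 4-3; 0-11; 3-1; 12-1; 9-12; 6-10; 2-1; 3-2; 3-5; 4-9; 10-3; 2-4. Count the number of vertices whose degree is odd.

0

Degrees: 0:2, 1:4, 2:4, 3:6, 4:4, 5:2, 6:4, 7:2, 8:2, 9:2, 10:4, 11:2, 12:4
Odd-degree vertices: none.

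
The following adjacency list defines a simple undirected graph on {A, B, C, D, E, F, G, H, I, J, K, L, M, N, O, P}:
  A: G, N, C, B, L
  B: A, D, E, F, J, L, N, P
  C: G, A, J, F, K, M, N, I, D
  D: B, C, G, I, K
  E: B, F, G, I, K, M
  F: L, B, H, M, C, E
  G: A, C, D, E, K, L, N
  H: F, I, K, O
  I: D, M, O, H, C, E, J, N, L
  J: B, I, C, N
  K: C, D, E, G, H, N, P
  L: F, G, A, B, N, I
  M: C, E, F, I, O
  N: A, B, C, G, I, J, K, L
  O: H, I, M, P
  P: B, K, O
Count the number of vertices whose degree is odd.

8

Degrees: A:5, B:8, C:9, D:5, E:6, F:6, G:7, H:4, I:9, J:4, K:7, L:6, M:5, N:8, O:4, P:3
Odd-degree vertices: A, C, D, G, I, K, M, P.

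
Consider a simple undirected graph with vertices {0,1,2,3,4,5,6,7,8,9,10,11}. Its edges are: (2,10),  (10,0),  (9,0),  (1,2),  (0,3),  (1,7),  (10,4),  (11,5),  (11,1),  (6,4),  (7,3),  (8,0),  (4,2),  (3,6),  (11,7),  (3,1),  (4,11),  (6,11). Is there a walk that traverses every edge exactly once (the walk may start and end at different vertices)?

No

Degrees: 0:4, 1:4, 2:3, 3:4, 4:4, 5:1, 6:3, 7:3, 8:1, 9:1, 10:3, 11:5
Odd-degree vertices: 2, 5, 6, 7, 8, 9, 10, 11 (8 total).
An Eulerian trail requires 0 or 2 odd-degree vertices; here there are 8.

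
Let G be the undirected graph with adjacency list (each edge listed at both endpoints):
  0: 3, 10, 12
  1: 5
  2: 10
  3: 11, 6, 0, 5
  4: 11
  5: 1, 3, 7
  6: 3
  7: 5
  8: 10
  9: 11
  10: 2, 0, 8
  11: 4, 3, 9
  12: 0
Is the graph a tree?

The graph has 13 vertices and 12 edges.
It is connected with exactly 12 edges, hence acyclic — it is a tree.

Yes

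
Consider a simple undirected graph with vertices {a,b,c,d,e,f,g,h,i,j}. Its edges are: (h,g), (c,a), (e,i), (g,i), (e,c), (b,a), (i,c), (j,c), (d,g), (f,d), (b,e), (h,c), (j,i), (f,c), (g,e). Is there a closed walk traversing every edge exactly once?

Yes

Degrees: a:2, b:2, c:6, d:2, e:4, f:2, g:4, h:2, i:4, j:2
Every vertex has even degree and the edges form a single connected piece, so an Eulerian circuit exists.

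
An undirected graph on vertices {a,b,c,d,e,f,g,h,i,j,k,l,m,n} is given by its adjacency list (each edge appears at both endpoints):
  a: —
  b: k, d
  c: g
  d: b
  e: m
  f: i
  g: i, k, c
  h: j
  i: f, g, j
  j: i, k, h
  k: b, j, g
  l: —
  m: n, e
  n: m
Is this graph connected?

No

Component: {a}
Component: {l}
Component: {e, m, n}
Component: {b, c, d, f, g, h, i, j, k}
There are 4 separate components, so the graph is not connected.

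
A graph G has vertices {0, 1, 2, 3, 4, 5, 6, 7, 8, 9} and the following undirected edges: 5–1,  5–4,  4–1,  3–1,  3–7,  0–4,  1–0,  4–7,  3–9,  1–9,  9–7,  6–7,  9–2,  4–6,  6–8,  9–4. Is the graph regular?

No

Degrees: 0:2, 1:5, 2:1, 3:3, 4:6, 5:2, 6:3, 7:4, 8:1, 9:5
Degrees are not all equal (e.g. deg(2)=1 but deg(4)=6); not regular.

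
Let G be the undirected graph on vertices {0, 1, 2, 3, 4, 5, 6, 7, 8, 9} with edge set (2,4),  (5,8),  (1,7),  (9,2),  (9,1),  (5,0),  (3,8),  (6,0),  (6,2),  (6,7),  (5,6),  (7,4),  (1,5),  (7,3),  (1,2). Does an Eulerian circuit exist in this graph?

Yes

Degrees: 0:2, 1:4, 2:4, 3:2, 4:2, 5:4, 6:4, 7:4, 8:2, 9:2
All degrees are even and the non-isolated vertices are connected — an Eulerian circuit exists.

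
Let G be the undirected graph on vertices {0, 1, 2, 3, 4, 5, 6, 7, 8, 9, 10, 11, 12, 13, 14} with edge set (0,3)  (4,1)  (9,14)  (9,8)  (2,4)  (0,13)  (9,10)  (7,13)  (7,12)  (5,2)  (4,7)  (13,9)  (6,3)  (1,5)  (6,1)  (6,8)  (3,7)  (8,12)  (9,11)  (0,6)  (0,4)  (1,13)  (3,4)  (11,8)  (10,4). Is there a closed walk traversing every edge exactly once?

Degrees: 0:4, 1:4, 2:2, 3:4, 4:6, 5:2, 6:4, 7:4, 8:4, 9:5, 10:2, 11:2, 12:2, 13:4, 14:1
9, 14 have odd degree; an Eulerian circuit needs every degree to be even, so none exists.

No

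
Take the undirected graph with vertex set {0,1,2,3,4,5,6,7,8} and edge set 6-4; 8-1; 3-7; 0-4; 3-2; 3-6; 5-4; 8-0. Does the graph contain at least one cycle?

|V| = 9, |E| = 8, number of components = 1.
A forest on 9 vertices with 1 component has exactly 8 edges, which matches — so no cycle.

No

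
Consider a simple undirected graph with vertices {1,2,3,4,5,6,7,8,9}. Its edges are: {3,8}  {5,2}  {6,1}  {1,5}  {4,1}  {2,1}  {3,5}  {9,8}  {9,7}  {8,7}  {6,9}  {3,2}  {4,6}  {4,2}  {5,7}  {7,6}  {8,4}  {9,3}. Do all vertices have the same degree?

Degrees: 1:4, 2:4, 3:4, 4:4, 5:4, 6:4, 7:4, 8:4, 9:4
All degrees equal 4; the graph is regular.

Yes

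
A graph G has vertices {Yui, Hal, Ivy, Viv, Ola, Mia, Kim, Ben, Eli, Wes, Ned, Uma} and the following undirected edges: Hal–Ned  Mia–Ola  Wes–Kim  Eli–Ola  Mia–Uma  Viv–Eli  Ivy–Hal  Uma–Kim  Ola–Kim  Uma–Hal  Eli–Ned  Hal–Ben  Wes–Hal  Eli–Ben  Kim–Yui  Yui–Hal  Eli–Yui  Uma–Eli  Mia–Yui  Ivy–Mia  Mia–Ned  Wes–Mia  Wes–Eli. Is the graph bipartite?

A valid 2-coloring puts {Hal, Mia, Kim, Eli} on one side and {Yui, Ivy, Viv, Ola, Ben, Wes, Ned, Uma} on the other; every edge crosses between the two sides.

Yes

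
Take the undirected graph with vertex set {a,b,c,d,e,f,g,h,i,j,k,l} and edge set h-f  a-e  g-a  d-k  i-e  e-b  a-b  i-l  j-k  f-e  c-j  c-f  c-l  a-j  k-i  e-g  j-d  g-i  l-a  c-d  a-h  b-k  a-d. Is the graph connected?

A breadth-first search from a visits a, b, l, g, e, h, d, j, k, c, i, f — all 12 vertices — so the graph is connected.

Yes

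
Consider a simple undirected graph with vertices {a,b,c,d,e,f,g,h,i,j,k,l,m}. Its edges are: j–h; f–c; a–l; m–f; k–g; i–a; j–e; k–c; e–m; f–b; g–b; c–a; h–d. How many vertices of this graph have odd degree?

Degrees: a:3, b:2, c:3, d:1, e:2, f:3, g:2, h:2, i:1, j:2, k:2, l:1, m:2
Odd-degree vertices: a, c, d, f, i, l.

6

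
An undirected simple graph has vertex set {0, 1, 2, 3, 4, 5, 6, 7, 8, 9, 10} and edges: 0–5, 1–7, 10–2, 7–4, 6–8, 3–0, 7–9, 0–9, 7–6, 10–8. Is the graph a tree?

|V| = 11, |E| = 10.
It is connected with exactly 10 edges, hence acyclic — it is a tree.

Yes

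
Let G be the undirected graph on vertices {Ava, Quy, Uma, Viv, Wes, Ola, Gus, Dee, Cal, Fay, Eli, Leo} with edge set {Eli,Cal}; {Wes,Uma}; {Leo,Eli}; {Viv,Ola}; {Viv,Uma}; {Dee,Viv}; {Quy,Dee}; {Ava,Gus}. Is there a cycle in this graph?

No

|V| = 12, |E| = 8, number of components = 4.
Since 8 = 12 - 4, the graph is a forest and contains no cycle.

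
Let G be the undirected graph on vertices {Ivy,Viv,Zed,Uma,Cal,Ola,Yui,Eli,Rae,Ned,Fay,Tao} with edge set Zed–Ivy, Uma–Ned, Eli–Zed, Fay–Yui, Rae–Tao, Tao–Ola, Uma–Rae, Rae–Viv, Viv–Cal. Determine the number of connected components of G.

3

Component: {Yui, Fay}
Component: {Ivy, Zed, Eli}
Component: {Viv, Uma, Cal, Ola, Rae, Ned, Tao}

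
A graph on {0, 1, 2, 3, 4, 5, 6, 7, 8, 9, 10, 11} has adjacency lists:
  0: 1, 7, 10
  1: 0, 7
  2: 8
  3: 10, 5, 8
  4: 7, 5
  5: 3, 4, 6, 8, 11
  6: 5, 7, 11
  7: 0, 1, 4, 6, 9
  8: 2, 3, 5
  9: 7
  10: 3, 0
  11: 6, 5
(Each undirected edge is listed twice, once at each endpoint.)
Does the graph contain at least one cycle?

The graph has 12 vertices, 16 edges, and 1 connected component.
Since 16 > 12 - 1, a cycle must exist; for instance 0-7-4-5-8-3-10-0.

Yes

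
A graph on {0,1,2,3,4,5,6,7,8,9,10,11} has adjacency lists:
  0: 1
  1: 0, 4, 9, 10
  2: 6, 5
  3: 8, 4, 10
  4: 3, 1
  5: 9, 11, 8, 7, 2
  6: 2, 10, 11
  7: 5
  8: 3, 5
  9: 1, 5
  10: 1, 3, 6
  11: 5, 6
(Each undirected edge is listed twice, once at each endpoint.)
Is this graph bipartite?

Yes

Partition the vertices as {1, 3, 5, 6} vs {0, 2, 4, 7, 8, 9, 10, 11}. Each listed edge has one endpoint in each part, so the graph is bipartite.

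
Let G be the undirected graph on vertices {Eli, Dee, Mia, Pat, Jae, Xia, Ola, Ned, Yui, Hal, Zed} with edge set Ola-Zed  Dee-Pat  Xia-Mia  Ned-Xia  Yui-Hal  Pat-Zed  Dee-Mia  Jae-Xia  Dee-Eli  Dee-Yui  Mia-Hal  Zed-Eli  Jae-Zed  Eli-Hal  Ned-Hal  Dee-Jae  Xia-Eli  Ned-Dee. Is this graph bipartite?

Yes

A valid 2-coloring puts {Dee, Xia, Hal, Zed} on one side and {Eli, Mia, Pat, Jae, Ola, Ned, Yui} on the other; every edge crosses between the two sides.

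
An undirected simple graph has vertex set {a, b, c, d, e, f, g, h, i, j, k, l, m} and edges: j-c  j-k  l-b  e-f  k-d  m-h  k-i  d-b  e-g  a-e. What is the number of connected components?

Component: {h, m}
Component: {a, e, f, g}
Component: {b, c, d, i, j, k, l}

3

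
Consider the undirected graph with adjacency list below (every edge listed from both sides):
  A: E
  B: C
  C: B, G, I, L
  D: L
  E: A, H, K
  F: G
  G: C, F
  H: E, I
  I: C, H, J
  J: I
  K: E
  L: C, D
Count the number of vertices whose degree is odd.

Degrees: A:1, B:1, C:4, D:1, E:3, F:1, G:2, H:2, I:3, J:1, K:1, L:2
Odd-degree vertices: A, B, D, E, F, I, J, K.

8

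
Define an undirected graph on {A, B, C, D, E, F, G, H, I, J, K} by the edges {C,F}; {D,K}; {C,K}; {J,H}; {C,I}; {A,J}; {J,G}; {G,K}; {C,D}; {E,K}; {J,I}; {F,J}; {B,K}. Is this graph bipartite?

The cycle D-C-K-D has length 3, which is odd, so the graph is not bipartite.

No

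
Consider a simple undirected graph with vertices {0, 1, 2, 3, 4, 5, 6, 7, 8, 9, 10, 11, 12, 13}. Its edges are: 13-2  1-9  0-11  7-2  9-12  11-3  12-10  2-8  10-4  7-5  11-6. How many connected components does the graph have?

3

Component: {0, 3, 6, 11}
Component: {1, 4, 9, 10, 12}
Component: {2, 5, 7, 8, 13}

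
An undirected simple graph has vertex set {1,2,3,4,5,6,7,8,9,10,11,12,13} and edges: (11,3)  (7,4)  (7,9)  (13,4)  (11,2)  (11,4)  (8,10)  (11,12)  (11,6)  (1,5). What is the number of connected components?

3

Component: {1, 5}
Component: {8, 10}
Component: {2, 3, 4, 6, 7, 9, 11, 12, 13}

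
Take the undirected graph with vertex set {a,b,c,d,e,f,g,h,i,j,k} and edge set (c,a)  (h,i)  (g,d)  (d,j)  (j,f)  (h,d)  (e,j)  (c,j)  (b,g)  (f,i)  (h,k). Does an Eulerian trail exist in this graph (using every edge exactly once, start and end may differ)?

Degrees: a:1, b:1, c:2, d:3, e:1, f:2, g:2, h:3, i:2, j:4, k:1
Odd-degree vertices: a, b, d, e, h, k (6 total).
With 6 odd-degree vertices (more than two), no single trail can use every edge.

No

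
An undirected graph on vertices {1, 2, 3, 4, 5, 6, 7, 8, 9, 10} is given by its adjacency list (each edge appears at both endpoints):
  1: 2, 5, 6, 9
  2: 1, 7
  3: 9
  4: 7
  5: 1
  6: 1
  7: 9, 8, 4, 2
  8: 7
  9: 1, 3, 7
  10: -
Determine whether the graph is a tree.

|V| = 10, |E| = 9.
It splits into 2 components, so it cannot be a tree.

No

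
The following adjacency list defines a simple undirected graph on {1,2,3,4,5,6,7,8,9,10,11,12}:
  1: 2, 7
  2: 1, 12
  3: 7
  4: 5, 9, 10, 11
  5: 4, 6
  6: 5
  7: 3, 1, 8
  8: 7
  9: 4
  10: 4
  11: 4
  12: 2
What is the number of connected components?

2

Component: {1, 2, 3, 7, 8, 12}
Component: {4, 5, 6, 9, 10, 11}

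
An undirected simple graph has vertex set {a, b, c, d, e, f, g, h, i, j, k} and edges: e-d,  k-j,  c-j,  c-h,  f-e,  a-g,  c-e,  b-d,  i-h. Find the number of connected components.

2

Component: {a, g}
Component: {b, c, d, e, f, h, i, j, k}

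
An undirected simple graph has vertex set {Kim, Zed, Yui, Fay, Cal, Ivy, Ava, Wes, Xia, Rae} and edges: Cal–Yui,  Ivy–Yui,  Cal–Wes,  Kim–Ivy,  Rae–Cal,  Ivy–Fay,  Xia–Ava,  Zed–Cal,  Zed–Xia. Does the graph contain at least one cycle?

No

|V| = 10, |E| = 9, number of components = 1.
Since 9 = 10 - 1, the graph is a forest and contains no cycle.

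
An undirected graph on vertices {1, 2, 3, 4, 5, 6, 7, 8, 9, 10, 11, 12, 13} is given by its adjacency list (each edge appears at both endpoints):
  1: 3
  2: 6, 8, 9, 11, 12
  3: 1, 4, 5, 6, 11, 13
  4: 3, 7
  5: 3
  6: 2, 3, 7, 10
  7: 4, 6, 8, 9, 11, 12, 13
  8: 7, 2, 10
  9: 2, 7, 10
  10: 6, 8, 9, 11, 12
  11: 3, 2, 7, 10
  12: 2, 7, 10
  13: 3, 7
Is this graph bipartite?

Yes

Color {2, 3, 7, 10} black and {1, 4, 5, 6, 8, 9, 11, 12, 13} white. No edge joins two same-colored vertices, so the graph is bipartite.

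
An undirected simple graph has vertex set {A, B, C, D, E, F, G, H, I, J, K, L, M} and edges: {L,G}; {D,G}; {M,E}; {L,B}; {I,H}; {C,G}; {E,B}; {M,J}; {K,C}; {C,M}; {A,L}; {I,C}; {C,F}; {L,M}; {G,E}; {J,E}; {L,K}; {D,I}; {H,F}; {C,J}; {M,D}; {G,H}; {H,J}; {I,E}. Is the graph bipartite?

E-J-M-E is an odd cycle (length 3), and a bipartite graph can contain only even cycles.

No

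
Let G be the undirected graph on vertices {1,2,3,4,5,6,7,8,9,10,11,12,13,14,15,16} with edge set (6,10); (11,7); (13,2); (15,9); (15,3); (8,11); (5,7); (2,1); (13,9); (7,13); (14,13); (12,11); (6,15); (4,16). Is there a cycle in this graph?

No

|V| = 16, |E| = 14, number of components = 2.
A forest on 16 vertices with 2 components has exactly 14 edges, which matches — so no cycle.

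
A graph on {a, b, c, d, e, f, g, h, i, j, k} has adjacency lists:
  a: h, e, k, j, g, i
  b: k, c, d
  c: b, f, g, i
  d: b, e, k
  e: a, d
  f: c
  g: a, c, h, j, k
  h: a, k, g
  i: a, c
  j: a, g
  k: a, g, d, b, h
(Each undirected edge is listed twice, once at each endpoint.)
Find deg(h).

3

Neighbors of h: a, g, k.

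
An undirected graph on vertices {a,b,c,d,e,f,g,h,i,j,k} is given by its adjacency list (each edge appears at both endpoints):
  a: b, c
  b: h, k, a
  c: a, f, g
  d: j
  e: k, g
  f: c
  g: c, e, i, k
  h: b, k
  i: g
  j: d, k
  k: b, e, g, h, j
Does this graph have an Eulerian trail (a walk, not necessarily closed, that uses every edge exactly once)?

Degrees: a:2, b:3, c:3, d:1, e:2, f:1, g:4, h:2, i:1, j:2, k:5
Odd-degree vertices: b, c, d, f, i, k (6 total).
An Eulerian trail requires 0 or 2 odd-degree vertices; here there are 6.

No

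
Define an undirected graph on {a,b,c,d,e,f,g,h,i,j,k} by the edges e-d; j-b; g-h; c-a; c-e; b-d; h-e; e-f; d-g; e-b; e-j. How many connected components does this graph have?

Component: {i}
Component: {k}
Component: {a, b, c, d, e, f, g, h, j}

3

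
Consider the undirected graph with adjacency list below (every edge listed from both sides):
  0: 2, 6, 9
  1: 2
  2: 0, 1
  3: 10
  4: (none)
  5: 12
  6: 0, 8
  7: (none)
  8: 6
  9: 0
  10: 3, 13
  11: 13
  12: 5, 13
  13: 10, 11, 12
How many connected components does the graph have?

4

Component: {4}
Component: {7}
Component: {0, 1, 2, 6, 8, 9}
Component: {3, 5, 10, 11, 12, 13}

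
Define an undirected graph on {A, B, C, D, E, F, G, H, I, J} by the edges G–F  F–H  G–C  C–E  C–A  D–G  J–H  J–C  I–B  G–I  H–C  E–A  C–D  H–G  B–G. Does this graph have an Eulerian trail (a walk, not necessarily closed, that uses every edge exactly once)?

Degrees: A:2, B:2, C:6, D:2, E:2, F:2, G:6, H:4, I:2, J:2
Odd-degree vertices: none (0 total).
The non-isolated vertices are connected and exactly 0 have odd degree, so an Eulerian trail exists.

Yes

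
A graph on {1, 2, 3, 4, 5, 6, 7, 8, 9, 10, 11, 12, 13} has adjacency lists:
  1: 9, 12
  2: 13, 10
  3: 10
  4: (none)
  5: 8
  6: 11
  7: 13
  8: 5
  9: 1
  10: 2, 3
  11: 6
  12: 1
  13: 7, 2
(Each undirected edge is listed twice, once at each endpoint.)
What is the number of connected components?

5

Component: {4}
Component: {5, 8}
Component: {6, 11}
Component: {1, 9, 12}
Component: {2, 3, 7, 10, 13}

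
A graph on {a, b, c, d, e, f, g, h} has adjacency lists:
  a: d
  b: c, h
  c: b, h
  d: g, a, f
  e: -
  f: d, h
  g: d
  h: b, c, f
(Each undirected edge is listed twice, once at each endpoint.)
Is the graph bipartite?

No

c-b-h-c is an odd cycle (length 3), and a bipartite graph can contain only even cycles.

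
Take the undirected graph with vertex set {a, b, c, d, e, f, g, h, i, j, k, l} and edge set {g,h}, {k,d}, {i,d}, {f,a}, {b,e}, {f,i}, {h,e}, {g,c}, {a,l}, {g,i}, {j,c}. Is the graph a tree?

|V| = 12, |E| = 11.
Connected and |E| = |V| - 1, which characterizes a tree.

Yes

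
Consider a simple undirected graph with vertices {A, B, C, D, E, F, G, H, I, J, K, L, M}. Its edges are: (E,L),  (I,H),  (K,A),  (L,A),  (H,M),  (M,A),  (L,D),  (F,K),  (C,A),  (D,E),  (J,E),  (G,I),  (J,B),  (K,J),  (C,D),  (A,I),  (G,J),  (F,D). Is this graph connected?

Yes

A breadth-first search from A visits A, L, K, M, I, C, E, D, J, F, H, G, B — all 13 vertices — so the graph is connected.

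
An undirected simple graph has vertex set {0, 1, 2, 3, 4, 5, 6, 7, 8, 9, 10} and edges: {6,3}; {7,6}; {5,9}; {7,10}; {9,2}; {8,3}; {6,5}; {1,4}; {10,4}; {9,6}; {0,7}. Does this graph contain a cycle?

The graph has 11 vertices, 11 edges, and 1 connected component.
Since 11 > 11 - 1, a cycle must exist; for instance 6-9-5-6.

Yes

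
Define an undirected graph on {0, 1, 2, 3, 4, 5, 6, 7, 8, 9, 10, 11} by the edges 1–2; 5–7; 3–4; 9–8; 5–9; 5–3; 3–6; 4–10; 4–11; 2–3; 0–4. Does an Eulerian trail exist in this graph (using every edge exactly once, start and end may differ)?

Degrees: 0:1, 1:1, 2:2, 3:4, 4:4, 5:3, 6:1, 7:1, 8:1, 9:2, 10:1, 11:1
Odd-degree vertices: 0, 1, 5, 6, 7, 8, 10, 11 (8 total).
With 8 odd-degree vertices (more than two), no single trail can use every edge.

No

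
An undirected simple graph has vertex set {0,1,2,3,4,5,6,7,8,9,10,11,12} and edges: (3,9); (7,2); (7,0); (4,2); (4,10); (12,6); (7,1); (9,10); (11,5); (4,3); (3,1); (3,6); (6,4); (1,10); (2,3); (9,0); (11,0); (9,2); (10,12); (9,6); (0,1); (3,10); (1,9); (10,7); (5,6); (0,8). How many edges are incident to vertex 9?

Neighbors of 9: 0, 1, 2, 3, 6, 10.

6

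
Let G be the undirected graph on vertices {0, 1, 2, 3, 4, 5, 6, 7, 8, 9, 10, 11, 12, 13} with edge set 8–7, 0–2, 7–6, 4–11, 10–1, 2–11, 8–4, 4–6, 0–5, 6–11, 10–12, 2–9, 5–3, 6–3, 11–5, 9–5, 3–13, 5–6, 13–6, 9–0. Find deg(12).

Neighbors of 12: 10.

1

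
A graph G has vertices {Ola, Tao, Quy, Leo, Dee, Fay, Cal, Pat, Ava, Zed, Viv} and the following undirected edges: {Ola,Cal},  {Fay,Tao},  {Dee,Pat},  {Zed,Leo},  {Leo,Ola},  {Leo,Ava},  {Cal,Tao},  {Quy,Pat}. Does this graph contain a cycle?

No

|V| = 11, |E| = 8, number of components = 3.
A forest on 11 vertices with 3 components has exactly 8 edges, which matches — so no cycle.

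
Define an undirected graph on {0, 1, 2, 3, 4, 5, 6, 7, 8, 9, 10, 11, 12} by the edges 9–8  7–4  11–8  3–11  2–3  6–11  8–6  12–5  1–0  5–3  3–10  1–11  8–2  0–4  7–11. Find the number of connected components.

1

Component: {0, 1, 2, 3, 4, 5, 6, 7, 8, 9, 10, 11, 12}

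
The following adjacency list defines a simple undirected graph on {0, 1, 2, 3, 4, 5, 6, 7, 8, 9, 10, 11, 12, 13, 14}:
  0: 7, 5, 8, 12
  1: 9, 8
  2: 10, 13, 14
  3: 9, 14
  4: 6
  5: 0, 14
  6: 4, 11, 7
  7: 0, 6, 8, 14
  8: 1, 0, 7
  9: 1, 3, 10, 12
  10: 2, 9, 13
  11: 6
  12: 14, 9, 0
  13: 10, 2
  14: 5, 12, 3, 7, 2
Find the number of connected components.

Component: {0, 1, 2, 3, 4, 5, 6, 7, 8, 9, 10, 11, 12, 13, 14}

1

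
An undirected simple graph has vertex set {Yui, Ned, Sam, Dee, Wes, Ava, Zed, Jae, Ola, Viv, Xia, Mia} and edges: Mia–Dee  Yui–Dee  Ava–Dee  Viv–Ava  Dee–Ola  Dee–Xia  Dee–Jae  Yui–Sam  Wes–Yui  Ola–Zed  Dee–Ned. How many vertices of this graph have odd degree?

Degrees: Yui:3, Ned:1, Sam:1, Dee:7, Wes:1, Ava:2, Zed:1, Jae:1, Ola:2, Viv:1, Xia:1, Mia:1
Odd-degree vertices: Yui, Ned, Sam, Dee, Wes, Zed, Jae, Viv, Xia, Mia.

10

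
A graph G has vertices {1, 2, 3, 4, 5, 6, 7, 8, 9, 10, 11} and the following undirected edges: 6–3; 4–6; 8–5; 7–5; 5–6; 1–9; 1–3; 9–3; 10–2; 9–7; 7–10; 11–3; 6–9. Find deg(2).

1

Neighbors of 2: 10.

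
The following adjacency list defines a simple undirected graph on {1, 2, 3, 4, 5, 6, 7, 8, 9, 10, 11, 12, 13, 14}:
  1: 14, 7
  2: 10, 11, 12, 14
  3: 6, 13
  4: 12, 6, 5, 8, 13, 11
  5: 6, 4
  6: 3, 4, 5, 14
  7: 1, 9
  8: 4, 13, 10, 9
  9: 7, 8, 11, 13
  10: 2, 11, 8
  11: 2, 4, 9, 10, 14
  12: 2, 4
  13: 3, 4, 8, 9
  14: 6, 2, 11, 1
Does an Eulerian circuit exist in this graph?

Degrees: 1:2, 2:4, 3:2, 4:6, 5:2, 6:4, 7:2, 8:4, 9:4, 10:3, 11:5, 12:2, 13:4, 14:4
Vertices with odd degree: 10, 11. An Eulerian circuit requires all degrees even.

No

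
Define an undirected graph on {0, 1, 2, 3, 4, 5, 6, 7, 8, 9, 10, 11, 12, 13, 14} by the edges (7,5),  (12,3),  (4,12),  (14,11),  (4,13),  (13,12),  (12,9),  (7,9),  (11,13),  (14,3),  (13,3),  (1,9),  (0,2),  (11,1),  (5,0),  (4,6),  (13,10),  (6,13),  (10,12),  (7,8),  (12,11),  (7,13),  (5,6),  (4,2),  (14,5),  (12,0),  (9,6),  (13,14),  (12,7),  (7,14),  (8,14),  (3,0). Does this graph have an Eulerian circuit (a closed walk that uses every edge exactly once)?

Degrees: 0:4, 1:2, 2:2, 3:4, 4:4, 5:4, 6:4, 7:6, 8:2, 9:4, 10:2, 11:4, 12:8, 13:8, 14:6
All degrees are even and the non-isolated vertices are connected — an Eulerian circuit exists.

Yes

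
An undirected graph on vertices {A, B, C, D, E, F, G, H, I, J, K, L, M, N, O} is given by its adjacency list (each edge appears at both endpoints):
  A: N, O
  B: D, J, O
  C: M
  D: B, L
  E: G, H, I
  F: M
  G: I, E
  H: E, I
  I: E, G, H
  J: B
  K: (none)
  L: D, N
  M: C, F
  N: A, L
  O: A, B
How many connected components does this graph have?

Component: {K}
Component: {C, F, M}
Component: {E, G, H, I}
Component: {A, B, D, J, L, N, O}

4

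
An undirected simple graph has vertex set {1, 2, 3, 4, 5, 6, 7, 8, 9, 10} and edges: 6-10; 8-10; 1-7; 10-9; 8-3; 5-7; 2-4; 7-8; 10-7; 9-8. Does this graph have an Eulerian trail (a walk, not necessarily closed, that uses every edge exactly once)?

No

Degrees: 1:1, 2:1, 3:1, 4:1, 5:1, 6:1, 7:4, 8:4, 9:2, 10:4
Odd-degree vertices: 1, 2, 3, 4, 5, 6 (6 total).
An Eulerian trail requires 0 or 2 odd-degree vertices; here there are 6.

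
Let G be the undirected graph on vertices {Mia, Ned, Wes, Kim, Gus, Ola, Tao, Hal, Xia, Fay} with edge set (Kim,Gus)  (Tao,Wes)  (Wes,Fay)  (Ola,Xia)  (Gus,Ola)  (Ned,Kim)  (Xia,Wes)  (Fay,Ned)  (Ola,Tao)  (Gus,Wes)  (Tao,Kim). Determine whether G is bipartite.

No

The cycle Wes-Tao-Kim-Ned-Fay-Wes has length 5, which is odd, so the graph is not bipartite.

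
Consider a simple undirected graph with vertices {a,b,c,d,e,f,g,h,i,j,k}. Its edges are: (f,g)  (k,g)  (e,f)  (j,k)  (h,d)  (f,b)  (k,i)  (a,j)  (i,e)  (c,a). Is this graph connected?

No

Component: {d, h}
Component: {a, b, c, e, f, g, i, j, k}
No edge joins these 2 groups, so the graph is disconnected.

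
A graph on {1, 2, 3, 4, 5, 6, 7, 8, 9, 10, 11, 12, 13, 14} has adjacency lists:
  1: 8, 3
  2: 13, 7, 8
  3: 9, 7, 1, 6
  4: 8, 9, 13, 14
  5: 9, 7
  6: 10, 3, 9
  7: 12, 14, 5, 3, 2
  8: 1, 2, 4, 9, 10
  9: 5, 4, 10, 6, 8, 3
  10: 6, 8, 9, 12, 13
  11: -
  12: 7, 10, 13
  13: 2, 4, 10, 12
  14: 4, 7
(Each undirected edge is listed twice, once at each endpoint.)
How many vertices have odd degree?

Degrees: 1:2, 2:3, 3:4, 4:4, 5:2, 6:3, 7:5, 8:5, 9:6, 10:5, 11:0, 12:3, 13:4, 14:2
Odd-degree vertices: 2, 6, 7, 8, 10, 12.

6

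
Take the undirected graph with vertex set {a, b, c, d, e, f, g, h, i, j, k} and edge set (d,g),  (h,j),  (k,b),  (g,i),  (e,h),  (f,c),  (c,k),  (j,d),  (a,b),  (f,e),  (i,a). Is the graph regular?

Degrees: a:2, b:2, c:2, d:2, e:2, f:2, g:2, h:2, i:2, j:2, k:2
All degrees equal 2; the graph is regular.

Yes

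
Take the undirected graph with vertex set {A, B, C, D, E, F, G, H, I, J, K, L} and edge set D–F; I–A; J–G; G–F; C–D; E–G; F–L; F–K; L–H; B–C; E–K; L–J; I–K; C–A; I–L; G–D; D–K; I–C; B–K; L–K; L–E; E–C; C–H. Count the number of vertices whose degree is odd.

Degrees: A:2, B:2, C:6, D:4, E:4, F:4, G:4, H:2, I:4, J:2, K:6, L:6
Odd-degree vertices: none.

0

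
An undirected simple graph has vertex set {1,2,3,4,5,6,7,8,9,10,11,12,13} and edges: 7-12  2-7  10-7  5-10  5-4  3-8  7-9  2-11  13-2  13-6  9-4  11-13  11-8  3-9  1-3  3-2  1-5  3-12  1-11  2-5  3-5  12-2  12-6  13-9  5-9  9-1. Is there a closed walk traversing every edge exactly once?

Degrees: 1:4, 2:6, 3:6, 4:2, 5:6, 6:2, 7:4, 8:2, 9:6, 10:2, 11:4, 12:4, 13:4
All degrees are even and the non-isolated vertices are connected — an Eulerian circuit exists.

Yes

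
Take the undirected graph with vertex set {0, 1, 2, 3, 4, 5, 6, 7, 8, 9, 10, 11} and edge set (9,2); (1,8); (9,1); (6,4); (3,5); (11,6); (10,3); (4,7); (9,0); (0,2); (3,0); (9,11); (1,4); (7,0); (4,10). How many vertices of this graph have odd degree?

Degrees: 0:4, 1:3, 2:2, 3:3, 4:4, 5:1, 6:2, 7:2, 8:1, 9:4, 10:2, 11:2
Odd-degree vertices: 1, 3, 5, 8.

4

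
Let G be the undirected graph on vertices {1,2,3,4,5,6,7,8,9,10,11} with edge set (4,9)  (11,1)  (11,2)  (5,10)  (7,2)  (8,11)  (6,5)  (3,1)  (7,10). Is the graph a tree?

|V| = 11, |E| = 9.
It splits into 2 components, so it cannot be a tree.

No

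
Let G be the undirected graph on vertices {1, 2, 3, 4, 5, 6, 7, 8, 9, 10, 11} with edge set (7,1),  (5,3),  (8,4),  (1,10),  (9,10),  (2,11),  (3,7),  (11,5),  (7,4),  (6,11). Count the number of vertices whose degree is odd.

6

Degrees: 1:2, 2:1, 3:2, 4:2, 5:2, 6:1, 7:3, 8:1, 9:1, 10:2, 11:3
Odd-degree vertices: 2, 6, 7, 8, 9, 11.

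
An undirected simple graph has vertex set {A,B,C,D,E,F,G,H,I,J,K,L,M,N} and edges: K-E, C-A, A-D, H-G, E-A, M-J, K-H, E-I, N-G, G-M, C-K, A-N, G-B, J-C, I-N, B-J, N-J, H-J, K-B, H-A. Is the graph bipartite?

Yes

A valid 2-coloring puts {B, C, D, E, F, H, L, M, N} on one side and {A, G, I, J, K} on the other; every edge crosses between the two sides.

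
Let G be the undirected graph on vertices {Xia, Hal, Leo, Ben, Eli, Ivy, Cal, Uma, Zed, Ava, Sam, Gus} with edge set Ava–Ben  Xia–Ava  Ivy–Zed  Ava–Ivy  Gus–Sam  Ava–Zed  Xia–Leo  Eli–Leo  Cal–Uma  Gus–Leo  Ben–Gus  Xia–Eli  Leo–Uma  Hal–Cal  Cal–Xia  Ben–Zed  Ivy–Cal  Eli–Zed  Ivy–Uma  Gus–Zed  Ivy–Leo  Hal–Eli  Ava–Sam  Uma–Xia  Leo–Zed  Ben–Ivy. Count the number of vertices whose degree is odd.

2

Degrees: Xia:5, Hal:2, Leo:6, Ben:4, Eli:4, Ivy:6, Cal:4, Uma:4, Zed:6, Ava:5, Sam:2, Gus:4
Odd-degree vertices: Xia, Ava.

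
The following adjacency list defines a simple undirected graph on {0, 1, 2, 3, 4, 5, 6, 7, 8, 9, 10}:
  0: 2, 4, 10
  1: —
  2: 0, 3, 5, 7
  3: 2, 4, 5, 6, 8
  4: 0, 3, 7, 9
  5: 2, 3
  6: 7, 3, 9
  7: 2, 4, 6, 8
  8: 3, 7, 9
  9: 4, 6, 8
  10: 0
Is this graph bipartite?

No

5-3-2-5 is an odd cycle (length 3), and a bipartite graph can contain only even cycles.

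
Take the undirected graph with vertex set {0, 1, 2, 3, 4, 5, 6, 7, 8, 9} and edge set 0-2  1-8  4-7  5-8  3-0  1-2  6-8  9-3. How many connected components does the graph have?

Component: {4, 7}
Component: {0, 1, 2, 3, 5, 6, 8, 9}

2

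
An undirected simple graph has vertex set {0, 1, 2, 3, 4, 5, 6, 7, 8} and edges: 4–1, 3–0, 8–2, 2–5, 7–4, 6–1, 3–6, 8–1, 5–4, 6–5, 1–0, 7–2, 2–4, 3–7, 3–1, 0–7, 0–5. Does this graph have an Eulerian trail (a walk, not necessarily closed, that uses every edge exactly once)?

Degrees: 0:4, 1:5, 2:4, 3:4, 4:4, 5:4, 6:3, 7:4, 8:2
Odd-degree vertices: 1, 6 (2 total).
With 2 odd-degree vertices and all edges in one connected piece, an Eulerian trail exists (from 1 to 6).

Yes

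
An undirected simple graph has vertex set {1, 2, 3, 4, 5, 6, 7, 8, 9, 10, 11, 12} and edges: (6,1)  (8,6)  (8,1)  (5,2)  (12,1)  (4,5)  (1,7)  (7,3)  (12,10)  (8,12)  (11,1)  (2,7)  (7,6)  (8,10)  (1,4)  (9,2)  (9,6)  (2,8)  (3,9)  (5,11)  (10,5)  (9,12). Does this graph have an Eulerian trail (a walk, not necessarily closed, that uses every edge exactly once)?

Degrees: 1:6, 2:4, 3:2, 4:2, 5:4, 6:4, 7:4, 8:5, 9:4, 10:3, 11:2, 12:4
Odd-degree vertices: 8, 10 (2 total).
With 2 odd-degree vertices and all edges in one connected piece, an Eulerian trail exists (from 8 to 10).

Yes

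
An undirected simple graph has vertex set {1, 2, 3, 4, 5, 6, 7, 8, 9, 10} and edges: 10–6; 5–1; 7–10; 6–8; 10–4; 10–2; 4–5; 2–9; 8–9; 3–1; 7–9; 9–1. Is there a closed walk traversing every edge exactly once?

Degrees: 1:3, 2:2, 3:1, 4:2, 5:2, 6:2, 7:2, 8:2, 9:4, 10:4
Vertices with odd degree: 1, 3. An Eulerian circuit requires all degrees even.

No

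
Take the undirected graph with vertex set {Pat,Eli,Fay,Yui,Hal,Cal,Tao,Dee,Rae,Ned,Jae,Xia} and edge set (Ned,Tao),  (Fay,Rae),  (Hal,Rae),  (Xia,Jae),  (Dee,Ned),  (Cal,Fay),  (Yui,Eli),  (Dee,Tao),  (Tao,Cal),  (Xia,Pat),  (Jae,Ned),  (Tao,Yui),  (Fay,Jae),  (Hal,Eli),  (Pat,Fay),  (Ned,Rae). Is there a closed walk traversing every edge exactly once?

Degrees: Pat:2, Eli:2, Fay:4, Yui:2, Hal:2, Cal:2, Tao:4, Dee:2, Rae:3, Ned:4, Jae:3, Xia:2
Rae, Jae have odd degree; an Eulerian circuit needs every degree to be even, so none exists.

No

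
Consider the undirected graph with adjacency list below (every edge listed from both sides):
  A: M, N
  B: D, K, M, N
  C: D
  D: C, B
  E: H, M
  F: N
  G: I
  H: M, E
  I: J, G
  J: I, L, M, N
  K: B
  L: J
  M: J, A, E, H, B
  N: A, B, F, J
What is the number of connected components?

1

Component: {A, B, C, D, E, F, G, H, I, J, K, L, M, N}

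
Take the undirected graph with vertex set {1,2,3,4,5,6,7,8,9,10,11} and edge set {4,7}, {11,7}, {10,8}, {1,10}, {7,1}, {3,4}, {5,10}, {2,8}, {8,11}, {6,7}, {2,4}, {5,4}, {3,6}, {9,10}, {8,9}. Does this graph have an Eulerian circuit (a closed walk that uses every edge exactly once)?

Yes

Degrees: 1:2, 2:2, 3:2, 4:4, 5:2, 6:2, 7:4, 8:4, 9:2, 10:4, 11:2
Every vertex has even degree and the edges form a single connected piece, so an Eulerian circuit exists.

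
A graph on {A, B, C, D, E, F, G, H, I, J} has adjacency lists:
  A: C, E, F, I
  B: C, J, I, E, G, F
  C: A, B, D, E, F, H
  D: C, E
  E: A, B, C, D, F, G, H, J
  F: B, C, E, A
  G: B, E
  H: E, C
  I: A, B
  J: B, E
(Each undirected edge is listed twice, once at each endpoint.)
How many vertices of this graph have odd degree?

0

Degrees: A:4, B:6, C:6, D:2, E:8, F:4, G:2, H:2, I:2, J:2
Odd-degree vertices: none.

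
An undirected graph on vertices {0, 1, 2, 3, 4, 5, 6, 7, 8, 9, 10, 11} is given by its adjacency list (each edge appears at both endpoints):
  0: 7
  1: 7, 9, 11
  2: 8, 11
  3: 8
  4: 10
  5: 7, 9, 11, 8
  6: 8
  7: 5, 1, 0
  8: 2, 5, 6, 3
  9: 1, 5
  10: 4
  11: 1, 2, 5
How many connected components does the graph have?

2

Component: {4, 10}
Component: {0, 1, 2, 3, 5, 6, 7, 8, 9, 11}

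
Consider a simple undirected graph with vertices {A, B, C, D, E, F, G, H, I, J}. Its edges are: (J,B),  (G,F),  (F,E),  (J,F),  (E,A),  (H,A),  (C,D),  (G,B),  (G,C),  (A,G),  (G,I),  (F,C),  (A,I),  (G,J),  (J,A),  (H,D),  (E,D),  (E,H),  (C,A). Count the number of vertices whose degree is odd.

2

Degrees: A:6, B:2, C:4, D:3, E:4, F:4, G:6, H:3, I:2, J:4
Odd-degree vertices: D, H.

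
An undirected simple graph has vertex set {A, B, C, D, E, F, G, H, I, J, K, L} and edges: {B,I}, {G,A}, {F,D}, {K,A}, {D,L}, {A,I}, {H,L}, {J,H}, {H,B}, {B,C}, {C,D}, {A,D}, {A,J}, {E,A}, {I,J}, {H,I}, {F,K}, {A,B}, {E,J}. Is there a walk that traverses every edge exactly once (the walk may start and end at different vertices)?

Degrees: A:7, B:4, C:2, D:4, E:2, F:2, G:1, H:4, I:4, J:4, K:2, L:2
Odd-degree vertices: A, G (2 total).
The non-isolated vertices are connected and exactly 2 have odd degree, so an Eulerian trail exists (from A to G).

Yes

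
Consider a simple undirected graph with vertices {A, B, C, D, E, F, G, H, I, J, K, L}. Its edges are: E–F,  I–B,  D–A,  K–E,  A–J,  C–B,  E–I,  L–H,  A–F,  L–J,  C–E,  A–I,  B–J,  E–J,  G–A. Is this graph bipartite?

Yes

A valid 2-coloring puts {C, D, F, G, H, I, J, K} on one side and {A, B, E, L} on the other; every edge crosses between the two sides.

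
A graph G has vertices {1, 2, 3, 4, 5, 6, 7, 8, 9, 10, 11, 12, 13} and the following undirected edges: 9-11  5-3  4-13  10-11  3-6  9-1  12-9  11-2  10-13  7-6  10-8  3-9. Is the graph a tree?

|V| = 13, |E| = 12.
It is connected with exactly 12 edges, hence acyclic — it is a tree.

Yes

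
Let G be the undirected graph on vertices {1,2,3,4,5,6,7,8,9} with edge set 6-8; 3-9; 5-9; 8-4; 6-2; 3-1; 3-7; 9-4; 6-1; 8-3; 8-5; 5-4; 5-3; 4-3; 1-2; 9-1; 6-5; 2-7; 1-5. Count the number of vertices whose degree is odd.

2

Degrees: 1:5, 2:3, 3:6, 4:4, 5:6, 6:4, 7:2, 8:4, 9:4
Odd-degree vertices: 1, 2.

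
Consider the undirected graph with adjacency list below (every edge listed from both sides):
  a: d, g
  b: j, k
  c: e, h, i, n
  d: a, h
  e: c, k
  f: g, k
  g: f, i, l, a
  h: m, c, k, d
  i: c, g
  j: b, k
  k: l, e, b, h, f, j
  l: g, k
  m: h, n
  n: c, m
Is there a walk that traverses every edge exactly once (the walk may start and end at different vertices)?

Yes

Degrees: a:2, b:2, c:4, d:2, e:2, f:2, g:4, h:4, i:2, j:2, k:6, l:2, m:2, n:2
Odd-degree vertices: none (0 total).
The non-isolated vertices are connected and exactly 0 have odd degree, so an Eulerian trail exists.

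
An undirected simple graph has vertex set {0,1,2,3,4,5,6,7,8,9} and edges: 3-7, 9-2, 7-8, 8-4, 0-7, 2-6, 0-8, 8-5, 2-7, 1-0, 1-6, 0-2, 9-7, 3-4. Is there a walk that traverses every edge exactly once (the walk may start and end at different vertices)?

Degrees: 0:4, 1:2, 2:4, 3:2, 4:2, 5:1, 6:2, 7:5, 8:4, 9:2
Odd-degree vertices: 5, 7 (2 total).
With 2 odd-degree vertices and all edges in one connected piece, an Eulerian trail exists (from 5 to 7).

Yes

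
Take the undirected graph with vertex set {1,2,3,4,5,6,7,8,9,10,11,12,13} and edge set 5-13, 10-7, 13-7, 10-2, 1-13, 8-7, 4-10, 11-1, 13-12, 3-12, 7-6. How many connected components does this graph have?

Component: {9}
Component: {1, 2, 3, 4, 5, 6, 7, 8, 10, 11, 12, 13}

2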